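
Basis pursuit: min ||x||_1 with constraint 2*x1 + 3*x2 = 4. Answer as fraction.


Axis intercepts:
  x1 = 2, x2 = 0: L1 = 2
  x1 = 0, x2 = 4/3: L1 = 4/3
x* = (0, 4/3)
||x*||_1 = 4/3.

4/3


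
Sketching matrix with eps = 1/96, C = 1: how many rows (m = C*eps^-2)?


1/eps = 96.
(1/eps)^2 = 9216.
m = 1*9216 = 9216.

9216


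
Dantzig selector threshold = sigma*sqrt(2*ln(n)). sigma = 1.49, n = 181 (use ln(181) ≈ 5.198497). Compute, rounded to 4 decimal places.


ln(181) ≈ 5.198497.
2*ln(n) ≈ 10.396994.
sqrt(2*ln(n)) ≈ sqrt(10.396994) ≈ 3.224437.
threshold ≈ 1.49*3.224437 = 4.80441113 ≈ 4.8044.

4.8044


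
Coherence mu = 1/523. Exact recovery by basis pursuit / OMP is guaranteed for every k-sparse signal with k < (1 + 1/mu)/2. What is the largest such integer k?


1/mu = 523.
1 + 1/mu = 524.
(1 + 1/mu)/2 = 262 is an integer and the inequality is strict, so k_max = 262 - 1 = 261.

261


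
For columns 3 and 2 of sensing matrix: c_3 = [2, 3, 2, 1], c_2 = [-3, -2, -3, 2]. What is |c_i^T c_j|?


Inner product: 2*-3 + 3*-2 + 2*-3 + 1*2
Products: [-6, -6, -6, 2]
Sum = -16.
|dot| = 16.

16


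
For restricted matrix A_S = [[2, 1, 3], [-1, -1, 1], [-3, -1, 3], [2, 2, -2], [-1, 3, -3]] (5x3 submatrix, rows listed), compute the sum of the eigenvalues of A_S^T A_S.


Sum of eigenvalues of A_S^T A_S = trace(A_S^T A_S) = sum of squared column norms of A_S.
A_S^T A_S diagonal: [19, 16, 32].
trace = 19 + 16 + 32 = 67.

67


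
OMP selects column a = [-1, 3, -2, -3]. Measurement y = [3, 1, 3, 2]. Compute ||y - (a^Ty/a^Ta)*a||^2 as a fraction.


a^T a = 23.
a^T y = -12.
coeff = -12/23 = -12/23.
||r||^2 = 385/23.

385/23


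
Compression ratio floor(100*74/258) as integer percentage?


100*m/n = 100*74/258 ≈ 28.6822.
floor = 28.

28


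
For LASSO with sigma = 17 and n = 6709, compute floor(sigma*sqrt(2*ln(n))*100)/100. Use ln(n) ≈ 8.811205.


ln(6709) ≈ 8.811205.
2*ln(n) ≈ 17.62241.
sqrt(2*ln(n)) ≈ sqrt(17.62241) ≈ 4.197905.
lambda ≈ 17*4.197905 = 71.364385.
floor(lambda*100)/100 = 71.36.

71.36


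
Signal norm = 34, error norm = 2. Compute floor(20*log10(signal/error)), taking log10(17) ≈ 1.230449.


||x||/||e|| = 34/2 = 17.
log10(17) ≈ 1.230449.
20*log10(||x||/||e||) ≈ 20*1.230449 = 24.60898.
floor(24.60898) = 24.

24


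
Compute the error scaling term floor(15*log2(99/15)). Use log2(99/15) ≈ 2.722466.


log2(n/k) = log2(99/15) ≈ 2.722466.
k*log2(n/k) ≈ 15*2.722466 = 40.83699.
floor(40.83699) = 40.

40


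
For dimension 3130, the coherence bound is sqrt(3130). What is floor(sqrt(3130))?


55^2 = 3025 <= 3130 < 3136 = 56^2, so 55 <= sqrt(3130) < 56.
floor(sqrt(3130)) = 55.

55


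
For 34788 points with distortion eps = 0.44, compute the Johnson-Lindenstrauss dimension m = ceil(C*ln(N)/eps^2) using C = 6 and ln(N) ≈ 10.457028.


ln(34788) ≈ 10.457028.
eps^2 = 0.44^2 = 0.1936.
C*ln(N)/eps^2 ≈ 6*10.457028/0.1936 ≈ 324.0814.
m = ceil(324.0814) = 325.

325


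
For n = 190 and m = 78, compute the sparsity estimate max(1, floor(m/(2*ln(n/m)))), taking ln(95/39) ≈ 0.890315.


n/m = 190/78 = 95/39.
ln(n/m) ≈ 0.890315.
2*ln(n/m) ≈ 1.78063.
m/(2*ln(n/m)) ≈ 78/1.78063 ≈ 43.8047.
floor = 43.
k_max = max(1, 43) = 43.

43


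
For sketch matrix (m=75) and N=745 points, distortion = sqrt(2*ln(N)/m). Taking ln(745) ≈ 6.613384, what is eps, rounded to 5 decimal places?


ln(745) ≈ 6.613384.
2*ln(N)/m ≈ 2*6.613384/75 ≈ 0.17635691.
eps = sqrt(0.17635691) ≈ 0.4199487 ≈ 0.41995.

0.41995


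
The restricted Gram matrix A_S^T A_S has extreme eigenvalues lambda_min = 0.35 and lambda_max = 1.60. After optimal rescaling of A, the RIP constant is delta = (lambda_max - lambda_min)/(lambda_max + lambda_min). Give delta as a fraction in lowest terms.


lambda_max - lambda_min = 1.60 - 0.35 = 1.25.
lambda_max + lambda_min = 1.60 + 0.35 = 1.95.
delta = 1.25/1.95 = 125/195 = 25/39.

25/39


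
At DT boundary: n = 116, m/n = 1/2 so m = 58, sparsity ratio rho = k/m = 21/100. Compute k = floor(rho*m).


m = 1/2*116 = 58.
rho = 21/100.
rho*m = 21/100*58 = 12.18.
k = floor(12.18) = 12.

12


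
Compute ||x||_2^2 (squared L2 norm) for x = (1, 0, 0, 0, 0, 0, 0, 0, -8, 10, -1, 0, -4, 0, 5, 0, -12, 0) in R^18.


Non-zero entries: [(0, 1), (8, -8), (9, 10), (10, -1), (12, -4), (14, 5), (16, -12)]
Squares: [1, 64, 100, 1, 16, 25, 144]
||x||_2^2 = sum = 351.

351


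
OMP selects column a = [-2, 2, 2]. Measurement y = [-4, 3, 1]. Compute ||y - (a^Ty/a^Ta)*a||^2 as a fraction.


a^T a = 12.
a^T y = 16.
coeff = 16/12 = 4/3.
||r||^2 = 14/3.

14/3


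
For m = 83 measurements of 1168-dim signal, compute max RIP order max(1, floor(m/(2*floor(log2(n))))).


floor(log2(1168)) = 10.
2*10 = 20.
m/(2*floor(log2(n))) = 83/20 ≈ 4.15.
floor = 4.
k = max(1, 4) = 4.

4


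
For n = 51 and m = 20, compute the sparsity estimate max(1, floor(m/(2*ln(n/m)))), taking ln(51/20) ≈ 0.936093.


n/m = 51/20.
ln(n/m) ≈ 0.936093.
2*ln(n/m) ≈ 1.872186.
m/(2*ln(n/m)) ≈ 20/1.872186 ≈ 10.6827.
floor = 10.
k_max = max(1, 10) = 10.

10


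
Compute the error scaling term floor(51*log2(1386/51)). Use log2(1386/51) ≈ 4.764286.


log2(n/k) = log2(1386/51) ≈ 4.764286.
k*log2(n/k) ≈ 51*4.764286 = 242.978586.
floor(242.978586) = 242.

242


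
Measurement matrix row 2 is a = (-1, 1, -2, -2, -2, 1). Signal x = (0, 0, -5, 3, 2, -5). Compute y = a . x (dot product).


Non-zero terms: ['-2*-5', '-2*3', '-2*2', '1*-5']
Products: [10, -6, -4, -5]
y = sum = -5.

-5


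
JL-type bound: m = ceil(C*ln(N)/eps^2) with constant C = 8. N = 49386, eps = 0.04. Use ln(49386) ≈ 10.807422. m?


ln(49386) ≈ 10.807422.
eps^2 = 0.04^2 = 0.0016.
C*ln(N)/eps^2 ≈ 8*10.807422/0.0016 ≈ 54037.11.
m = ceil(54037.11) = 54038.

54038


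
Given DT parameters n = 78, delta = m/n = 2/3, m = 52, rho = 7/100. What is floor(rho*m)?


m = 2/3*78 = 52.
rho = 7/100.
rho*m = 7/100*52 = 3.64.
k = floor(3.64) = 3.

3


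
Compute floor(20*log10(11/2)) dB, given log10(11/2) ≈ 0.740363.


||x||/||e|| = 11/2.
log10(11/2) ≈ 0.740363.
20*log10(||x||/||e||) ≈ 20*0.740363 = 14.80726.
floor(14.80726) = 14.

14


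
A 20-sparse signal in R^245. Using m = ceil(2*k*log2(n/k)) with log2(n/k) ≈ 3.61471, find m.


log2(n/k) = log2(245/20) ≈ 3.61471.
2*k*log2(n/k) ≈ 2*20*3.61471 = 144.5884.
m = ceil(144.5884) = 145.

145


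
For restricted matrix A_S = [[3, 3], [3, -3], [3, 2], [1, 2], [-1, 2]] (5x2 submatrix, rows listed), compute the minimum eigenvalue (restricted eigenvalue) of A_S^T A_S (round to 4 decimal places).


A_S^T A_S = [[29, 6], [6, 30]].
trace = 59.
det = 834.
disc = trace^2 - 4*det = 3481 - 4*834 = 145.
sqrt(145) ≈ 12.041595.
lam_min = (59 - sqrt(145))/2 ≈ (59 - 12.041595)/2 = 23.4792025 ≈ 23.4792.

23.4792


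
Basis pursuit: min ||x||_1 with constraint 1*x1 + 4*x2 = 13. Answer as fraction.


Axis intercepts:
  x1 = 13, x2 = 0: L1 = 13
  x1 = 0, x2 = 13/4: L1 = 13/4
x* = (0, 13/4)
||x*||_1 = 13/4.

13/4


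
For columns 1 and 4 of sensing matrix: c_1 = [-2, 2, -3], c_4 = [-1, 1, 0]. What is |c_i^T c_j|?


Inner product: -2*-1 + 2*1 + -3*0
Products: [2, 2, 0]
Sum = 4.
|dot| = 4.

4


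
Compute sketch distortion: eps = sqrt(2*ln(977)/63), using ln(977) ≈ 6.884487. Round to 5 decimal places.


ln(977) ≈ 6.884487.
2*ln(N)/m ≈ 2*6.884487/63 ≈ 0.21855514.
eps = sqrt(0.21855514) ≈ 0.4674988 ≈ 0.46750.

0.46750


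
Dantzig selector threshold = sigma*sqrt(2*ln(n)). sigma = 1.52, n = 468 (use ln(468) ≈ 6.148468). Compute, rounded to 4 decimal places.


ln(468) ≈ 6.148468.
2*ln(n) ≈ 12.296936.
sqrt(2*ln(n)) ≈ sqrt(12.296936) ≈ 3.506699.
threshold ≈ 1.52*3.506699 = 5.33018248 ≈ 5.3302.

5.3302


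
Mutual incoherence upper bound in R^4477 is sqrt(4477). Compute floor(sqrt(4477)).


66^2 = 4356 <= 4477 < 4489 = 67^2, so 66 <= sqrt(4477) < 67.
floor(sqrt(4477)) = 66.

66


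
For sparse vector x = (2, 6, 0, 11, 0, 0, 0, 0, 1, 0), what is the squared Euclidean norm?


Non-zero entries: [(0, 2), (1, 6), (3, 11), (8, 1)]
Squares: [4, 36, 121, 1]
||x||_2^2 = sum = 162.

162


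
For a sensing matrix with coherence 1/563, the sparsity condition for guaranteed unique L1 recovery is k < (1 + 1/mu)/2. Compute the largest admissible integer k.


1/mu = 563.
1 + 1/mu = 564.
(1 + 1/mu)/2 = 282 is an integer and the inequality is strict, so k_max = 282 - 1 = 281.

281


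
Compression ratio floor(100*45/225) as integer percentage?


100*m/n = 100*45/225 ≈ 20.0.
floor = 20.

20


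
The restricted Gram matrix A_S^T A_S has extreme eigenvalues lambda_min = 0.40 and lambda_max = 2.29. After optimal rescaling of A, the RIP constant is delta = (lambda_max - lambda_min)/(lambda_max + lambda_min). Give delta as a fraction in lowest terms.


lambda_max - lambda_min = 2.29 - 0.40 = 1.89.
lambda_max + lambda_min = 2.29 + 0.40 = 2.69.
delta = 1.89/2.69 = 189/269.

189/269


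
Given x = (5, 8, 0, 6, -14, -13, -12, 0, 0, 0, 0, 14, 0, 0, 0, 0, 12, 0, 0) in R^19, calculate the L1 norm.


Non-zero entries: [(0, 5), (1, 8), (3, 6), (4, -14), (5, -13), (6, -12), (11, 14), (16, 12)]
Absolute values: [5, 8, 6, 14, 13, 12, 14, 12]
||x||_1 = sum = 84.

84


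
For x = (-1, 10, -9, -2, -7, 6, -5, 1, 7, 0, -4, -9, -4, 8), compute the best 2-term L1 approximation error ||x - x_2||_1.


Sorted |x_i| descending: [10, 9, 9, 8, 7, 7, 6, 5, 4, 4, 2, 1, 1, 0]
Keep top 2: [10, 9]
Tail entries: [9, 8, 7, 7, 6, 5, 4, 4, 2, 1, 1, 0]
L1 error = sum of tail = 54.

54


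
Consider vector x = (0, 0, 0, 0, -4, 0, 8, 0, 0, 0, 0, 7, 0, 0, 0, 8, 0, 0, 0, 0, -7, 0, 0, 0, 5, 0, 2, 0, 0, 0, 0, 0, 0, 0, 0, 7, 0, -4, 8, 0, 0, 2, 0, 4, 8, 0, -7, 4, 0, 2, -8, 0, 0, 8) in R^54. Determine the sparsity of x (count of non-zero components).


Non-zero positions: [4, 6, 11, 15, 20, 24, 26, 35, 37, 38, 41, 43, 44, 46, 47, 49, 50, 53].
Sparsity = 18.

18


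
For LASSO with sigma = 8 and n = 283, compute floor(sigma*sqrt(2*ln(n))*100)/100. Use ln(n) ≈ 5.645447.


ln(283) ≈ 5.645447.
2*ln(n) ≈ 11.290894.
sqrt(2*ln(n)) ≈ sqrt(11.290894) ≈ 3.360193.
lambda ≈ 8*3.360193 = 26.881544.
floor(lambda*100)/100 = 26.88.

26.88


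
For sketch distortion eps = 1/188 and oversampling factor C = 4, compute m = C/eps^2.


1/eps = 188.
(1/eps)^2 = 35344.
m = 4*35344 = 141376.

141376


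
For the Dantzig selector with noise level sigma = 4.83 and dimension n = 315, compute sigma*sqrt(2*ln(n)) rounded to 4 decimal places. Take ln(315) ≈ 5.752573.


ln(315) ≈ 5.752573.
2*ln(n) ≈ 11.505146.
sqrt(2*ln(n)) ≈ sqrt(11.505146) ≈ 3.391924.
threshold ≈ 4.83*3.391924 = 16.38299292 ≈ 16.3830.

16.3830


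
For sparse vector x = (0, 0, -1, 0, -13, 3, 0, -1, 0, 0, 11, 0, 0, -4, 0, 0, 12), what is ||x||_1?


Non-zero entries: [(2, -1), (4, -13), (5, 3), (7, -1), (10, 11), (13, -4), (16, 12)]
Absolute values: [1, 13, 3, 1, 11, 4, 12]
||x||_1 = sum = 45.

45


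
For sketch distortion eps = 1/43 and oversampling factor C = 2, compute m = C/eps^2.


1/eps = 43.
(1/eps)^2 = 1849.
m = 2*1849 = 3698.

3698


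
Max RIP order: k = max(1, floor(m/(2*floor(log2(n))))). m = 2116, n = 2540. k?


floor(log2(2540)) = 11.
2*11 = 22.
m/(2*floor(log2(n))) = 2116/22 ≈ 96.1818.
floor = 96.
k = max(1, 96) = 96.

96


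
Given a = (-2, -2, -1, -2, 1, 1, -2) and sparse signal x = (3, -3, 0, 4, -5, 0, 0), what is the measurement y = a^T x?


Non-zero terms: ['-2*3', '-2*-3', '-2*4', '1*-5']
Products: [-6, 6, -8, -5]
y = sum = -13.

-13


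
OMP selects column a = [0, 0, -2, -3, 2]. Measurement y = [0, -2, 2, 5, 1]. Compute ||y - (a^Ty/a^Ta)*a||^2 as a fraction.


a^T a = 17.
a^T y = -17.
coeff = -17/17 = -1.
||r||^2 = 17.

17


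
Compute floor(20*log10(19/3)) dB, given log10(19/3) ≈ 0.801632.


||x||/||e|| = 19/3.
log10(19/3) ≈ 0.801632.
20*log10(||x||/||e||) ≈ 20*0.801632 = 16.03264.
floor(16.03264) = 16.

16


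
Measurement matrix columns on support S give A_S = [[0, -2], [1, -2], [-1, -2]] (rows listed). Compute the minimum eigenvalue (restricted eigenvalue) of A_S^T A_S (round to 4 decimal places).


A_S^T A_S = [[2, 0], [0, 12]].
trace = 14.
det = 24.
disc = trace^2 - 4*det = 196 - 4*24 = 100.
sqrt(100) = 10.
lam_min = (14 - 10)/2 = 2 = 2.0000.

2.0000


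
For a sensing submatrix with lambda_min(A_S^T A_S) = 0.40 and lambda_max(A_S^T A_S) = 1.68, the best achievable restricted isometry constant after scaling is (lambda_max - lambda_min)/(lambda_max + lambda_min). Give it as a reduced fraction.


lambda_max - lambda_min = 1.68 - 0.40 = 1.28.
lambda_max + lambda_min = 1.68 + 0.40 = 2.08.
delta = 1.28/2.08 = 128/208 = 8/13.

8/13


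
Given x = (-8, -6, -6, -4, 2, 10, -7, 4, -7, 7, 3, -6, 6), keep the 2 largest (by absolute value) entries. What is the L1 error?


Sorted |x_i| descending: [10, 8, 7, 7, 7, 6, 6, 6, 6, 4, 4, 3, 2]
Keep top 2: [10, 8]
Tail entries: [7, 7, 7, 6, 6, 6, 6, 4, 4, 3, 2]
L1 error = sum of tail = 58.

58


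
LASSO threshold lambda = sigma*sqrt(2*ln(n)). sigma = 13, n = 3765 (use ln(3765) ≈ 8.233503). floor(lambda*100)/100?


ln(3765) ≈ 8.233503.
2*ln(n) ≈ 16.467006.
sqrt(2*ln(n)) ≈ sqrt(16.467006) ≈ 4.057956.
lambda ≈ 13*4.057956 = 52.753428.
floor(lambda*100)/100 = 52.75.

52.75


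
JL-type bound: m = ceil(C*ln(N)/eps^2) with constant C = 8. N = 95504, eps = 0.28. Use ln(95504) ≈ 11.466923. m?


ln(95504) ≈ 11.466923.
eps^2 = 0.28^2 = 0.0784.
C*ln(N)/eps^2 ≈ 8*11.466923/0.0784 ≈ 1170.0942.
m = ceil(1170.0942) = 1171.

1171


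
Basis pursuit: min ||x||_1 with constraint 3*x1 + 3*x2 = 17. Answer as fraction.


Axis intercepts:
  x1 = 17/3, x2 = 0: L1 = 17/3
  x1 = 0, x2 = 17/3: L1 = 17/3
x* = (17/3, 0)
||x*||_1 = 17/3.

17/3


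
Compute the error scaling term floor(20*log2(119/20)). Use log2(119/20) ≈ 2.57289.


log2(n/k) = log2(119/20) ≈ 2.57289.
k*log2(n/k) ≈ 20*2.57289 = 51.4578.
floor(51.4578) = 51.

51


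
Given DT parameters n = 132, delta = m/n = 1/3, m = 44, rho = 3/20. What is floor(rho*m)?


m = 1/3*132 = 44.
rho = 3/20.
rho*m = 3/20*44 = 6.6.
k = floor(6.6) = 6.

6


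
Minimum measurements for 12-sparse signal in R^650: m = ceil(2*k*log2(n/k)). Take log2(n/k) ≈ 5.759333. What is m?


log2(n/k) = log2(650/12) ≈ 5.759333.
2*k*log2(n/k) ≈ 2*12*5.759333 = 138.223992.
m = ceil(138.223992) = 139.

139


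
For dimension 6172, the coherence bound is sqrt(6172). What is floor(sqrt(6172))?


78^2 = 6084 <= 6172 < 6241 = 79^2, so 78 <= sqrt(6172) < 79.
floor(sqrt(6172)) = 78.

78


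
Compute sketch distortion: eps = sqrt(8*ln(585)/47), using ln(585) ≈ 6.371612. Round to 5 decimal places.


ln(585) ≈ 6.371612.
8*ln(N)/m ≈ 8*6.371612/47 ≈ 1.0845297.
eps = sqrt(1.0845297) ≈ 1.0414076 ≈ 1.04141.

1.04141


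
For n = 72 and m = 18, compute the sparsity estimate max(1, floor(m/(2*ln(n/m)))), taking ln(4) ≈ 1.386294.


n/m = 72/18 = 4.
ln(n/m) ≈ 1.386294.
2*ln(n/m) ≈ 2.772588.
m/(2*ln(n/m)) ≈ 18/2.772588 ≈ 6.4921.
floor = 6.
k_max = max(1, 6) = 6.

6


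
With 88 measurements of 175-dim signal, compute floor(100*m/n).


100*m/n = 100*88/175 ≈ 50.2857.
floor = 50.

50


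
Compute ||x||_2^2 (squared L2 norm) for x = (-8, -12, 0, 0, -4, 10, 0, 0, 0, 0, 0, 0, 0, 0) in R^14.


Non-zero entries: [(0, -8), (1, -12), (4, -4), (5, 10)]
Squares: [64, 144, 16, 100]
||x||_2^2 = sum = 324.

324


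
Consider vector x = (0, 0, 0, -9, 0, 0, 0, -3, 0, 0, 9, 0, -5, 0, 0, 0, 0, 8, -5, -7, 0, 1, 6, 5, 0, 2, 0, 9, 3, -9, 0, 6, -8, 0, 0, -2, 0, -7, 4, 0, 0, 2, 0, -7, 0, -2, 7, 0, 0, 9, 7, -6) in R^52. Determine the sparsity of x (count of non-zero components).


Non-zero positions: [3, 7, 10, 12, 17, 18, 19, 21, 22, 23, 25, 27, 28, 29, 31, 32, 35, 37, 38, 41, 43, 45, 46, 49, 50, 51].
Sparsity = 26.

26


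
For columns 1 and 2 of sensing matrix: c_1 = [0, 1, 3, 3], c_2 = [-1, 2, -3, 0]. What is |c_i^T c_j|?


Inner product: 0*-1 + 1*2 + 3*-3 + 3*0
Products: [0, 2, -9, 0]
Sum = -7.
|dot| = 7.

7


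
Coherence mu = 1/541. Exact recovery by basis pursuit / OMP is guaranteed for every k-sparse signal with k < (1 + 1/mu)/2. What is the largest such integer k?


1/mu = 541.
1 + 1/mu = 542.
(1 + 1/mu)/2 = 271 is an integer and the inequality is strict, so k_max = 271 - 1 = 270.

270


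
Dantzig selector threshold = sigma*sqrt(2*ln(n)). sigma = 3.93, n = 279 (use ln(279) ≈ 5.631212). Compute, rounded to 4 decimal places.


ln(279) ≈ 5.631212.
2*ln(n) ≈ 11.262424.
sqrt(2*ln(n)) ≈ sqrt(11.262424) ≈ 3.355954.
threshold ≈ 3.93*3.355954 = 13.18889922 ≈ 13.1889.

13.1889


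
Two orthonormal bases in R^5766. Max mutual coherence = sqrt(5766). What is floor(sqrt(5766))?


75^2 = 5625 <= 5766 < 5776 = 76^2, so 75 <= sqrt(5766) < 76.
floor(sqrt(5766)) = 75.

75


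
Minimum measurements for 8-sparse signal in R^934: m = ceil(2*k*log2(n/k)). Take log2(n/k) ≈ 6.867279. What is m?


log2(n/k) = log2(934/8) ≈ 6.867279.
2*k*log2(n/k) ≈ 2*8*6.867279 = 109.876464.
m = ceil(109.876464) = 110.

110


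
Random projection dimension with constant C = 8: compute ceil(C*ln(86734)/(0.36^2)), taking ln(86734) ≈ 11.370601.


ln(86734) ≈ 11.370601.
eps^2 = 0.36^2 = 0.1296.
C*ln(N)/eps^2 ≈ 8*11.370601/0.1296 ≈ 701.889.
m = ceil(701.889) = 702.

702


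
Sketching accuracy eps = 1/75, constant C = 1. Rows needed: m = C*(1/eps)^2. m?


1/eps = 75.
(1/eps)^2 = 5625.
m = 1*5625 = 5625.

5625


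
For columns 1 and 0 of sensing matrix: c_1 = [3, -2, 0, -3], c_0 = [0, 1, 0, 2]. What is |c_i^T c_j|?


Inner product: 3*0 + -2*1 + 0*0 + -3*2
Products: [0, -2, 0, -6]
Sum = -8.
|dot| = 8.

8


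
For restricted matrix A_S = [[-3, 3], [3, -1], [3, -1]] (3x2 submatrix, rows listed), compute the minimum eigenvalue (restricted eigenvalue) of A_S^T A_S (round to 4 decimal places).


A_S^T A_S = [[27, -15], [-15, 11]].
trace = 38.
det = 72.
disc = trace^2 - 4*det = 1444 - 4*72 = 1156.
sqrt(1156) = 34.
lam_min = (38 - 34)/2 = 2 = 2.0000.

2.0000


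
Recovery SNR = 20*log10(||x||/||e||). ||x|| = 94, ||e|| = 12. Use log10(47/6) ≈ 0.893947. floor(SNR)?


||x||/||e|| = 94/12 = 47/6.
log10(47/6) ≈ 0.893947.
20*log10(||x||/||e||) ≈ 20*0.893947 = 17.87894.
floor(17.87894) = 17.

17


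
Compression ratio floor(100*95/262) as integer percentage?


100*m/n = 100*95/262 ≈ 36.2595.
floor = 36.

36


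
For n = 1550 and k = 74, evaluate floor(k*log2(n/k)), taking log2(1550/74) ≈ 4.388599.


log2(n/k) = log2(1550/74) ≈ 4.388599.
k*log2(n/k) ≈ 74*4.388599 = 324.756326.
floor(324.756326) = 324.

324


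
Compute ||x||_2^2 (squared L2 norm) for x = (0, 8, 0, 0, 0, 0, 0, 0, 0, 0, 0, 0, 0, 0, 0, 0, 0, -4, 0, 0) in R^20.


Non-zero entries: [(1, 8), (17, -4)]
Squares: [64, 16]
||x||_2^2 = sum = 80.

80


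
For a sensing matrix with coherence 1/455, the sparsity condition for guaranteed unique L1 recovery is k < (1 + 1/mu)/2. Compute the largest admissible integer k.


1/mu = 455.
1 + 1/mu = 456.
(1 + 1/mu)/2 = 228 is an integer and the inequality is strict, so k_max = 228 - 1 = 227.

227


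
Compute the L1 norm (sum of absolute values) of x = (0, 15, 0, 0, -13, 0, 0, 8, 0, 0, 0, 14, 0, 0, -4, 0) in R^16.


Non-zero entries: [(1, 15), (4, -13), (7, 8), (11, 14), (14, -4)]
Absolute values: [15, 13, 8, 14, 4]
||x||_1 = sum = 54.

54


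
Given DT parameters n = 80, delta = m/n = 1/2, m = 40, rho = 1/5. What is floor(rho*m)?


m = 1/2*80 = 40.
rho = 1/5.
rho*m = 1/5*40 = 8.
k = floor(8) = 8.

8


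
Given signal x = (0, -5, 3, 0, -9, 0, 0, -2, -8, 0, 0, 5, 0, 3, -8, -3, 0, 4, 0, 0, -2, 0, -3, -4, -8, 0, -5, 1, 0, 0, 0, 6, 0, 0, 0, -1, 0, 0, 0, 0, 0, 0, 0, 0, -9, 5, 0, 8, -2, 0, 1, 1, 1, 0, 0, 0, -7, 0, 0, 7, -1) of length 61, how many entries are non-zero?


Non-zero positions: [1, 2, 4, 7, 8, 11, 13, 14, 15, 17, 20, 22, 23, 24, 26, 27, 31, 35, 44, 45, 47, 48, 50, 51, 52, 56, 59, 60].
Sparsity = 28.

28


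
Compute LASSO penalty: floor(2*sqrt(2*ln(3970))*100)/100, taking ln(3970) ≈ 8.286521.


ln(3970) ≈ 8.286521.
2*ln(n) ≈ 16.573042.
sqrt(2*ln(n)) ≈ sqrt(16.573042) ≈ 4.071.
lambda ≈ 2*4.071 = 8.142.
floor(lambda*100)/100 = 8.14.

8.14


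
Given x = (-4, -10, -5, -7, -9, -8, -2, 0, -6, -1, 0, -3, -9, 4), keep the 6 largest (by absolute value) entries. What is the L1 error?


Sorted |x_i| descending: [10, 9, 9, 8, 7, 6, 5, 4, 4, 3, 2, 1, 0, 0]
Keep top 6: [10, 9, 9, 8, 7, 6]
Tail entries: [5, 4, 4, 3, 2, 1, 0, 0]
L1 error = sum of tail = 19.

19


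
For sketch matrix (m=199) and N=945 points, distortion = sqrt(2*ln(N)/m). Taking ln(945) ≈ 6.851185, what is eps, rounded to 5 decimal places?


ln(945) ≈ 6.851185.
2*ln(N)/m ≈ 2*6.851185/199 ≈ 0.06885613.
eps = sqrt(0.06885613) ≈ 0.2624045 ≈ 0.26240.

0.26240


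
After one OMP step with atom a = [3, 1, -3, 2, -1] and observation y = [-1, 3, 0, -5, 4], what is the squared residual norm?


a^T a = 24.
a^T y = -14.
coeff = -14/24 = -7/12.
||r||^2 = 257/6.

257/6


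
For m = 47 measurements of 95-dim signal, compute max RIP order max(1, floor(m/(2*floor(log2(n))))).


floor(log2(95)) = 6.
2*6 = 12.
m/(2*floor(log2(n))) = 47/12 ≈ 3.9167.
floor = 3.
k = max(1, 3) = 3.

3


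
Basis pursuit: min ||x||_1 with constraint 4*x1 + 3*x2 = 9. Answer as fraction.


Axis intercepts:
  x1 = 9/4, x2 = 0: L1 = 9/4
  x1 = 0, x2 = 3: L1 = 3
x* = (9/4, 0)
||x*||_1 = 9/4.

9/4


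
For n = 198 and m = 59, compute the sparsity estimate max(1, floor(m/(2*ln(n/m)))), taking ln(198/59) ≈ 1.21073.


n/m = 198/59.
ln(n/m) ≈ 1.21073.
2*ln(n/m) ≈ 2.42146.
m/(2*ln(n/m)) ≈ 59/2.42146 ≈ 24.3655.
floor = 24.
k_max = max(1, 24) = 24.

24


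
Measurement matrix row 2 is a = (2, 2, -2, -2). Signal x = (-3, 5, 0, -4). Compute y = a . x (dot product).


Non-zero terms: ['2*-3', '2*5', '-2*-4']
Products: [-6, 10, 8]
y = sum = 12.

12


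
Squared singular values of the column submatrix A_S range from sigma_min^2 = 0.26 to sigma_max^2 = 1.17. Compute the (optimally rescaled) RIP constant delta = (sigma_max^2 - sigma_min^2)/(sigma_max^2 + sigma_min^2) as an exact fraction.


lambda_max - lambda_min = 1.17 - 0.26 = 0.91.
lambda_max + lambda_min = 1.17 + 0.26 = 1.43.
delta = 0.91/1.43 = 91/143 = 7/11.

7/11


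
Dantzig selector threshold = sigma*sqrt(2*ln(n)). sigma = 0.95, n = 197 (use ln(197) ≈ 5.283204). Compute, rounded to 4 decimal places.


ln(197) ≈ 5.283204.
2*ln(n) ≈ 10.566408.
sqrt(2*ln(n)) ≈ sqrt(10.566408) ≈ 3.250601.
threshold ≈ 0.95*3.250601 = 3.08807095 ≈ 3.0881.

3.0881


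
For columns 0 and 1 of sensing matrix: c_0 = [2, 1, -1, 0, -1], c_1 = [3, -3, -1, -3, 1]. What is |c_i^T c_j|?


Inner product: 2*3 + 1*-3 + -1*-1 + 0*-3 + -1*1
Products: [6, -3, 1, 0, -1]
Sum = 3.
|dot| = 3.

3


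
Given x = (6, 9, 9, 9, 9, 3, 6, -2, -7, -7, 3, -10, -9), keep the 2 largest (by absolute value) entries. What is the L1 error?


Sorted |x_i| descending: [10, 9, 9, 9, 9, 9, 7, 7, 6, 6, 3, 3, 2]
Keep top 2: [10, 9]
Tail entries: [9, 9, 9, 9, 7, 7, 6, 6, 3, 3, 2]
L1 error = sum of tail = 70.

70


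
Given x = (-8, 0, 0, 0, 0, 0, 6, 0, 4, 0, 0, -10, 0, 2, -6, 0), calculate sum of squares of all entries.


Non-zero entries: [(0, -8), (6, 6), (8, 4), (11, -10), (13, 2), (14, -6)]
Squares: [64, 36, 16, 100, 4, 36]
||x||_2^2 = sum = 256.

256


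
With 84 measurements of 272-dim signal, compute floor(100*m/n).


100*m/n = 100*84/272 ≈ 30.8824.
floor = 30.

30


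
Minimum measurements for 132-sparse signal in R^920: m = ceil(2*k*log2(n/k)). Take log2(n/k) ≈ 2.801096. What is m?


log2(n/k) = log2(920/132) ≈ 2.801096.
2*k*log2(n/k) ≈ 2*132*2.801096 = 739.489344.
m = ceil(739.489344) = 740.

740


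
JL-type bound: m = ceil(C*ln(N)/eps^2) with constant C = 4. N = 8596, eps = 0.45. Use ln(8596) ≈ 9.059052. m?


ln(8596) ≈ 9.059052.
eps^2 = 0.45^2 = 0.2025.
C*ln(N)/eps^2 ≈ 4*9.059052/0.2025 ≈ 178.9442.
m = ceil(178.9442) = 179.

179


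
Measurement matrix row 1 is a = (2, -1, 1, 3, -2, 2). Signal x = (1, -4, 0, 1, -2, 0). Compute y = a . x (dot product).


Non-zero terms: ['2*1', '-1*-4', '3*1', '-2*-2']
Products: [2, 4, 3, 4]
y = sum = 13.

13


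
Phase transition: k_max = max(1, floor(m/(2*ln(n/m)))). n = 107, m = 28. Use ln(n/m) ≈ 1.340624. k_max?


n/m = 107/28.
ln(n/m) ≈ 1.340624.
2*ln(n/m) ≈ 2.681248.
m/(2*ln(n/m)) ≈ 28/2.681248 ≈ 10.4429.
floor = 10.
k_max = max(1, 10) = 10.

10


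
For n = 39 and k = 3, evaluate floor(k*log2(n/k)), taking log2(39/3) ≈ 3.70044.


log2(n/k) = log2(39/3) ≈ 3.70044.
k*log2(n/k) ≈ 3*3.70044 = 11.10132.
floor(11.10132) = 11.

11


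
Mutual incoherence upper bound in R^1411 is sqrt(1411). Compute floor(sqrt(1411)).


37^2 = 1369 <= 1411 < 1444 = 38^2, so 37 <= sqrt(1411) < 38.
floor(sqrt(1411)) = 37.

37


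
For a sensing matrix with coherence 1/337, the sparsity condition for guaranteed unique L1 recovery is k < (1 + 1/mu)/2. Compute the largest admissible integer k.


1/mu = 337.
1 + 1/mu = 338.
(1 + 1/mu)/2 = 169 is an integer and the inequality is strict, so k_max = 169 - 1 = 168.

168


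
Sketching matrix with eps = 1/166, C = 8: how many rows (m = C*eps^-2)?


1/eps = 166.
(1/eps)^2 = 27556.
m = 8*27556 = 220448.

220448


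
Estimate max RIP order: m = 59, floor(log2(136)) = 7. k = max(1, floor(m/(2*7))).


floor(log2(136)) = 7.
2*7 = 14.
m/(2*floor(log2(n))) = 59/14 ≈ 4.2143.
floor = 4.
k = max(1, 4) = 4.

4


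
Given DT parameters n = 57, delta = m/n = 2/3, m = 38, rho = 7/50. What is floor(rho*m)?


m = 2/3*57 = 38.
rho = 7/50.
rho*m = 7/50*38 = 5.32.
k = floor(5.32) = 5.

5


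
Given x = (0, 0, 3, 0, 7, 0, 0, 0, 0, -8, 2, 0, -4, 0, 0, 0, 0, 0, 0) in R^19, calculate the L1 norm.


Non-zero entries: [(2, 3), (4, 7), (9, -8), (10, 2), (12, -4)]
Absolute values: [3, 7, 8, 2, 4]
||x||_1 = sum = 24.

24


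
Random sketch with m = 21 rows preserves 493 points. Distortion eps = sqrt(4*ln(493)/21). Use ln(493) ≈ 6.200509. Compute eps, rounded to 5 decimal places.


ln(493) ≈ 6.200509.
4*ln(N)/m ≈ 4*6.200509/21 ≈ 1.18104933.
eps = sqrt(1.18104933) ≈ 1.0867609 ≈ 1.08676.

1.08676


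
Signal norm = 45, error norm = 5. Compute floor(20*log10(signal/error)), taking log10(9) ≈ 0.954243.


||x||/||e|| = 45/5 = 9.
log10(9) ≈ 0.954243.
20*log10(||x||/||e||) ≈ 20*0.954243 = 19.08486.
floor(19.08486) = 19.

19


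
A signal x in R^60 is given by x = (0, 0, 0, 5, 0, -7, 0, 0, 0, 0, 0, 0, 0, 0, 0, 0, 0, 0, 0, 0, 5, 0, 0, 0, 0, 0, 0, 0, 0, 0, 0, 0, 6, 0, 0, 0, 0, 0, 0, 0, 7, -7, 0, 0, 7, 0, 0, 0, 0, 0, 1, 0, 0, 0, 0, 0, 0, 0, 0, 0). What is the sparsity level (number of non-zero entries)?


Non-zero positions: [3, 5, 20, 32, 40, 41, 44, 50].
Sparsity = 8.

8


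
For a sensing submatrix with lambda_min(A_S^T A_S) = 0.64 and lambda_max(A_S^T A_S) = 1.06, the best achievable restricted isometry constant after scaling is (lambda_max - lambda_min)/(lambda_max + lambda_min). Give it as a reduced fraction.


lambda_max - lambda_min = 1.06 - 0.64 = 0.42.
lambda_max + lambda_min = 1.06 + 0.64 = 1.70.
delta = 0.42/1.70 = 42/170 = 21/85.

21/85


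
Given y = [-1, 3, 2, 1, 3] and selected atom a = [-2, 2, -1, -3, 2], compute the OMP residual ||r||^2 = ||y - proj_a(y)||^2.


a^T a = 22.
a^T y = 9.
coeff = 9/22 = 9/22.
||r||^2 = 447/22.

447/22


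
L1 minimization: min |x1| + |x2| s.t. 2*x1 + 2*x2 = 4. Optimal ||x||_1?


Axis intercepts:
  x1 = 2, x2 = 0: L1 = 2
  x1 = 0, x2 = 2: L1 = 2
x* = (2, 0)
||x*||_1 = 2.

2


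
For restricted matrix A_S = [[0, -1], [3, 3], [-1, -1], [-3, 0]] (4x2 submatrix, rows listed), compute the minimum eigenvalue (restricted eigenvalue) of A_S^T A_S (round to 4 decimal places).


A_S^T A_S = [[19, 10], [10, 11]].
trace = 30.
det = 109.
disc = trace^2 - 4*det = 900 - 4*109 = 464.
sqrt(464) ≈ 21.540659.
lam_min = (30 - sqrt(464))/2 ≈ (30 - 21.540659)/2 = 4.2296705 ≈ 4.2297.

4.2297


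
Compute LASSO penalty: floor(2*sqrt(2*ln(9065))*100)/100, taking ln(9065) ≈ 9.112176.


ln(9065) ≈ 9.112176.
2*ln(n) ≈ 18.224352.
sqrt(2*ln(n)) ≈ sqrt(18.224352) ≈ 4.268999.
lambda ≈ 2*4.268999 = 8.537998.
floor(lambda*100)/100 = 8.53.

8.53


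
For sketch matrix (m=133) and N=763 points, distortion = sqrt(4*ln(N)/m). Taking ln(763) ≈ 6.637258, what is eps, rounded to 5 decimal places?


ln(763) ≈ 6.637258.
4*ln(N)/m ≈ 4*6.637258/133 ≈ 0.19961678.
eps = sqrt(0.19961678) ≈ 0.4467849 ≈ 0.44678.

0.44678


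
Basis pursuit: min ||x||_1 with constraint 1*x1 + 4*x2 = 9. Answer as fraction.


Axis intercepts:
  x1 = 9, x2 = 0: L1 = 9
  x1 = 0, x2 = 9/4: L1 = 9/4
x* = (0, 9/4)
||x*||_1 = 9/4.

9/4


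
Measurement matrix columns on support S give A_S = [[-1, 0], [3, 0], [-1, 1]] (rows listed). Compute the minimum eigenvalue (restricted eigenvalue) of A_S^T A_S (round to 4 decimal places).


A_S^T A_S = [[11, -1], [-1, 1]].
trace = 12.
det = 10.
disc = trace^2 - 4*det = 144 - 4*10 = 104.
sqrt(104) ≈ 10.198039.
lam_min = (12 - sqrt(104))/2 ≈ (12 - 10.198039)/2 = 0.9009805 ≈ 0.9010.

0.9010


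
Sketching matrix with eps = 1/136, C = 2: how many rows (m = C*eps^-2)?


1/eps = 136.
(1/eps)^2 = 18496.
m = 2*18496 = 36992.

36992


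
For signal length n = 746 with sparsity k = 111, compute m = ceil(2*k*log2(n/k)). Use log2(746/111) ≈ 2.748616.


log2(n/k) = log2(746/111) ≈ 2.748616.
2*k*log2(n/k) ≈ 2*111*2.748616 = 610.192752.
m = ceil(610.192752) = 611.

611


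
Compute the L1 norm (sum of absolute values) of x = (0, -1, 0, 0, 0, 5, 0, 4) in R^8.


Non-zero entries: [(1, -1), (5, 5), (7, 4)]
Absolute values: [1, 5, 4]
||x||_1 = sum = 10.

10


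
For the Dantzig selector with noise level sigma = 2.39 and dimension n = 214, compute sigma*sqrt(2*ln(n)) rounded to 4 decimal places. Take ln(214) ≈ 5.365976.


ln(214) ≈ 5.365976.
2*ln(n) ≈ 10.731952.
sqrt(2*ln(n)) ≈ sqrt(10.731952) ≈ 3.275966.
threshold ≈ 2.39*3.275966 = 7.82955874 ≈ 7.8296.

7.8296


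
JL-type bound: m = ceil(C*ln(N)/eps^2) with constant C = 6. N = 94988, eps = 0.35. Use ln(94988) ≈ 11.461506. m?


ln(94988) ≈ 11.461506.
eps^2 = 0.35^2 = 0.1225.
C*ln(N)/eps^2 ≈ 6*11.461506/0.1225 ≈ 561.3799.
m = ceil(561.3799) = 562.

562


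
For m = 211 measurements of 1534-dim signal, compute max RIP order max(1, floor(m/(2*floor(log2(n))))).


floor(log2(1534)) = 10.
2*10 = 20.
m/(2*floor(log2(n))) = 211/20 ≈ 10.55.
floor = 10.
k = max(1, 10) = 10.

10


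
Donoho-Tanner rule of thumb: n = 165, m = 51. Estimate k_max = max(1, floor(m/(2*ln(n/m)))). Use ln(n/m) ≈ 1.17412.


n/m = 165/51 = 55/17.
ln(n/m) ≈ 1.17412.
2*ln(n/m) ≈ 2.34824.
m/(2*ln(n/m)) ≈ 51/2.34824 ≈ 21.7184.
floor = 21.
k_max = max(1, 21) = 21.

21


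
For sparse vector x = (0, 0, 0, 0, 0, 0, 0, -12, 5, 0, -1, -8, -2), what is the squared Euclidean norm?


Non-zero entries: [(7, -12), (8, 5), (10, -1), (11, -8), (12, -2)]
Squares: [144, 25, 1, 64, 4]
||x||_2^2 = sum = 238.

238


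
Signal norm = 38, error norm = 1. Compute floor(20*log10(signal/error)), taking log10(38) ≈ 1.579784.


||x||/||e|| = 38/1 = 38.
log10(38) ≈ 1.579784.
20*log10(||x||/||e||) ≈ 20*1.579784 = 31.59568.
floor(31.59568) = 31.

31


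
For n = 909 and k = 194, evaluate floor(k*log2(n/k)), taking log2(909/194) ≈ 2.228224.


log2(n/k) = log2(909/194) ≈ 2.228224.
k*log2(n/k) ≈ 194*2.228224 = 432.275456.
floor(432.275456) = 432.

432


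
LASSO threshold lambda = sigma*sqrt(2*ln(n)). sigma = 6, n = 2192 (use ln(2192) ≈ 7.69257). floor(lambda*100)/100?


ln(2192) ≈ 7.69257.
2*ln(n) ≈ 15.38514.
sqrt(2*ln(n)) ≈ sqrt(15.38514) ≈ 3.92239.
lambda ≈ 6*3.92239 = 23.53434.
floor(lambda*100)/100 = 23.53.

23.53


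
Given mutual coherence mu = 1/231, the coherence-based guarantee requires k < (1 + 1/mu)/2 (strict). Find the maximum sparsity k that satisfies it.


1/mu = 231.
1 + 1/mu = 232.
(1 + 1/mu)/2 = 116 is an integer and the inequality is strict, so k_max = 116 - 1 = 115.

115


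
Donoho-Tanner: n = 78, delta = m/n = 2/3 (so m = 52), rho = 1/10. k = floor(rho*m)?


m = 2/3*78 = 52.
rho = 1/10.
rho*m = 1/10*52 = 5.2.
k = floor(5.2) = 5.

5


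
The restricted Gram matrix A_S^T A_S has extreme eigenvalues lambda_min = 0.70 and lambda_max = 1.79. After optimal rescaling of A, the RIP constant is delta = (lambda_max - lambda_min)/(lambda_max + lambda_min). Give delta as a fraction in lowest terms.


lambda_max - lambda_min = 1.79 - 0.70 = 1.09.
lambda_max + lambda_min = 1.79 + 0.70 = 2.49.
delta = 1.09/2.49 = 109/249.

109/249


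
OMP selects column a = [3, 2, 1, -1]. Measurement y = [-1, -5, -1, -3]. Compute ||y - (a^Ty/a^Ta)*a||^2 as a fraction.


a^T a = 15.
a^T y = -11.
coeff = -11/15 = -11/15.
||r||^2 = 419/15.

419/15


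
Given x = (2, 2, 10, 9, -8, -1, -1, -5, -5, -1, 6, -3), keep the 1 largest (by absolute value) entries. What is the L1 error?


Sorted |x_i| descending: [10, 9, 8, 6, 5, 5, 3, 2, 2, 1, 1, 1]
Keep top 1: [10]
Tail entries: [9, 8, 6, 5, 5, 3, 2, 2, 1, 1, 1]
L1 error = sum of tail = 43.

43


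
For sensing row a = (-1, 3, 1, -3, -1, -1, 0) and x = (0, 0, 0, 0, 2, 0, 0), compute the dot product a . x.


Non-zero terms: ['-1*2']
Products: [-2]
y = sum = -2.

-2


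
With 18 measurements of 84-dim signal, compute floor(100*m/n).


100*m/n = 100*18/84 ≈ 21.4286.
floor = 21.

21


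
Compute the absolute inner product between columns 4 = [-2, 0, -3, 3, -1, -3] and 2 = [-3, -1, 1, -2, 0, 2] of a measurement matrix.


Inner product: -2*-3 + 0*-1 + -3*1 + 3*-2 + -1*0 + -3*2
Products: [6, 0, -3, -6, 0, -6]
Sum = -9.
|dot| = 9.

9


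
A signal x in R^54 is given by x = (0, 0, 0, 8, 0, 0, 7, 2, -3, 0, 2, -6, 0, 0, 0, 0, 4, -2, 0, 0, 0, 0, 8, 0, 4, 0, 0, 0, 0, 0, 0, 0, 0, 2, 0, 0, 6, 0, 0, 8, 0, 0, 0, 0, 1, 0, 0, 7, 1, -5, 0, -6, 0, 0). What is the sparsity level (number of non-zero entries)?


Non-zero positions: [3, 6, 7, 8, 10, 11, 16, 17, 22, 24, 33, 36, 39, 44, 47, 48, 49, 51].
Sparsity = 18.

18


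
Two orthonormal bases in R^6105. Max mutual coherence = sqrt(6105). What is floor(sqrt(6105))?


78^2 = 6084 <= 6105 < 6241 = 79^2, so 78 <= sqrt(6105) < 79.
floor(sqrt(6105)) = 78.

78


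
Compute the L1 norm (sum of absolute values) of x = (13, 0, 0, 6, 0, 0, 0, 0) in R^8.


Non-zero entries: [(0, 13), (3, 6)]
Absolute values: [13, 6]
||x||_1 = sum = 19.

19


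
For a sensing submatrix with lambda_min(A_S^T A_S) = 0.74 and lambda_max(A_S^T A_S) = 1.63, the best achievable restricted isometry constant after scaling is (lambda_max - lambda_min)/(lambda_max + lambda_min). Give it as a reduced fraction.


lambda_max - lambda_min = 1.63 - 0.74 = 0.89.
lambda_max + lambda_min = 1.63 + 0.74 = 2.37.
delta = 0.89/2.37 = 89/237.

89/237


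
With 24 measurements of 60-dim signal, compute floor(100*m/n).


100*m/n = 100*24/60 ≈ 40.0.
floor = 40.

40


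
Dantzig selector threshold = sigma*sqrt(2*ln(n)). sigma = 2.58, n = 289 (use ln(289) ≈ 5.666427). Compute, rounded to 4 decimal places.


ln(289) ≈ 5.666427.
2*ln(n) ≈ 11.332854.
sqrt(2*ln(n)) ≈ sqrt(11.332854) ≈ 3.36643.
threshold ≈ 2.58*3.36643 = 8.6853894 ≈ 8.6854.

8.6854


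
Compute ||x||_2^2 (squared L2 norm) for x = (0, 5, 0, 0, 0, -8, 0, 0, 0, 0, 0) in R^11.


Non-zero entries: [(1, 5), (5, -8)]
Squares: [25, 64]
||x||_2^2 = sum = 89.

89


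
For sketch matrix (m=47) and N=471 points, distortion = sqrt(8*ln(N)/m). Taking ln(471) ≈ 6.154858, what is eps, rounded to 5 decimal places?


ln(471) ≈ 6.154858.
8*ln(N)/m ≈ 8*6.154858/47 ≈ 1.0476354.
eps = sqrt(1.0476354) ≈ 1.0235406 ≈ 1.02354.

1.02354


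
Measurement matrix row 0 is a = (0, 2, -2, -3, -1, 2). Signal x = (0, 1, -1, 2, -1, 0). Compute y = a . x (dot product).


Non-zero terms: ['2*1', '-2*-1', '-3*2', '-1*-1']
Products: [2, 2, -6, 1]
y = sum = -1.

-1


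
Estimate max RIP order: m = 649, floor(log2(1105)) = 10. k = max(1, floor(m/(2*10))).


floor(log2(1105)) = 10.
2*10 = 20.
m/(2*floor(log2(n))) = 649/20 ≈ 32.45.
floor = 32.
k = max(1, 32) = 32.

32


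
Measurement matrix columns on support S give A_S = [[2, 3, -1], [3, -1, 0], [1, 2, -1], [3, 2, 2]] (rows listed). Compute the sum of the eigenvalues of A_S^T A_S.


Sum of eigenvalues of A_S^T A_S = trace(A_S^T A_S) = sum of squared column norms of A_S.
A_S^T A_S diagonal: [23, 18, 6].
trace = 23 + 18 + 6 = 47.

47


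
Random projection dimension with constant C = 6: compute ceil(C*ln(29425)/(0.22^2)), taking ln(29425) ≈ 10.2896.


ln(29425) ≈ 10.2896.
eps^2 = 0.22^2 = 0.0484.
C*ln(N)/eps^2 ≈ 6*10.2896/0.0484 ≈ 1275.5702.
m = ceil(1275.5702) = 1276.

1276


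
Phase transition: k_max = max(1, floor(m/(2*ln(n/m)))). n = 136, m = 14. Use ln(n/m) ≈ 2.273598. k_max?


n/m = 136/14 = 68/7.
ln(n/m) ≈ 2.273598.
2*ln(n/m) ≈ 4.547196.
m/(2*ln(n/m)) ≈ 14/4.547196 ≈ 3.0788.
floor = 3.
k_max = max(1, 3) = 3.

3


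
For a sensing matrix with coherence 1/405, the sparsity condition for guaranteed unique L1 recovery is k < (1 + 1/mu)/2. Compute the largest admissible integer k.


1/mu = 405.
1 + 1/mu = 406.
(1 + 1/mu)/2 = 203 is an integer and the inequality is strict, so k_max = 203 - 1 = 202.

202


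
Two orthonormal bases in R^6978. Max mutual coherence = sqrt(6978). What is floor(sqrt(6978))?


83^2 = 6889 <= 6978 < 7056 = 84^2, so 83 <= sqrt(6978) < 84.
floor(sqrt(6978)) = 83.

83


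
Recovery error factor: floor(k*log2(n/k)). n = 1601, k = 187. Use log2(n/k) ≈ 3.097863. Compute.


log2(n/k) = log2(1601/187) ≈ 3.097863.
k*log2(n/k) ≈ 187*3.097863 = 579.300381.
floor(579.300381) = 579.

579


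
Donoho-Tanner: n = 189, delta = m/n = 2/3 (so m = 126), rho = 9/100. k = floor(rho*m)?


m = 2/3*189 = 126.
rho = 9/100.
rho*m = 9/100*126 = 11.34.
k = floor(11.34) = 11.

11


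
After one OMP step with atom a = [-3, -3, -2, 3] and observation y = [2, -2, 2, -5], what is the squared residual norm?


a^T a = 31.
a^T y = -19.
coeff = -19/31 = -19/31.
||r||^2 = 786/31.

786/31


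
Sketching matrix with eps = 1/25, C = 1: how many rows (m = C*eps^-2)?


1/eps = 25.
(1/eps)^2 = 625.
m = 1*625 = 625.

625


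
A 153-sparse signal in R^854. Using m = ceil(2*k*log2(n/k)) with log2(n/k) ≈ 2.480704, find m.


log2(n/k) = log2(854/153) ≈ 2.480704.
2*k*log2(n/k) ≈ 2*153*2.480704 = 759.095424.
m = ceil(759.095424) = 760.

760


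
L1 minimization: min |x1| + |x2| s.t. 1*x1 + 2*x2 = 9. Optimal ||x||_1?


Axis intercepts:
  x1 = 9, x2 = 0: L1 = 9
  x1 = 0, x2 = 9/2: L1 = 9/2
x* = (0, 9/2)
||x*||_1 = 9/2.

9/2


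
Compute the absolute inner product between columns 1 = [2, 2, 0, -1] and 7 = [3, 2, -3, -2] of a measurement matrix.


Inner product: 2*3 + 2*2 + 0*-3 + -1*-2
Products: [6, 4, 0, 2]
Sum = 12.
|dot| = 12.

12


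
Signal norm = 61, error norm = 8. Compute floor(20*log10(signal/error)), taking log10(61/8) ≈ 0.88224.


||x||/||e|| = 61/8.
log10(61/8) ≈ 0.88224.
20*log10(||x||/||e||) ≈ 20*0.88224 = 17.6448.
floor(17.6448) = 17.

17


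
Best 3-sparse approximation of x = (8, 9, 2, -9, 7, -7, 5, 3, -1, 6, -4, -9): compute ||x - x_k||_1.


Sorted |x_i| descending: [9, 9, 9, 8, 7, 7, 6, 5, 4, 3, 2, 1]
Keep top 3: [9, 9, 9]
Tail entries: [8, 7, 7, 6, 5, 4, 3, 2, 1]
L1 error = sum of tail = 43.

43


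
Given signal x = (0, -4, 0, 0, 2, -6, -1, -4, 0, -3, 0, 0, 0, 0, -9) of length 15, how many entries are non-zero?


Non-zero positions: [1, 4, 5, 6, 7, 9, 14].
Sparsity = 7.

7
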